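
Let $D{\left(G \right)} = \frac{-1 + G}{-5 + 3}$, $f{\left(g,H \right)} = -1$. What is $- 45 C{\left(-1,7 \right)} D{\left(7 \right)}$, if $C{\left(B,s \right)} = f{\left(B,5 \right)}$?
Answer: $-135$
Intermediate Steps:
$C{\left(B,s \right)} = -1$
$D{\left(G \right)} = \frac{1}{2} - \frac{G}{2}$ ($D{\left(G \right)} = \frac{-1 + G}{-2} = \left(-1 + G\right) \left(- \frac{1}{2}\right) = \frac{1}{2} - \frac{G}{2}$)
$- 45 C{\left(-1,7 \right)} D{\left(7 \right)} = \left(-45\right) \left(-1\right) \left(\frac{1}{2} - \frac{7}{2}\right) = 45 \left(\frac{1}{2} - \frac{7}{2}\right) = 45 \left(-3\right) = -135$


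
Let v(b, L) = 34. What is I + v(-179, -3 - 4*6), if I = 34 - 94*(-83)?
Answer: 7870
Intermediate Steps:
I = 7836 (I = 34 + 7802 = 7836)
I + v(-179, -3 - 4*6) = 7836 + 34 = 7870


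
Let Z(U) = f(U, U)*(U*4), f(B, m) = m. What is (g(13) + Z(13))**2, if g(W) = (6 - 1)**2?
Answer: 491401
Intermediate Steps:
g(W) = 25 (g(W) = 5**2 = 25)
Z(U) = 4*U**2 (Z(U) = U*(U*4) = U*(4*U) = 4*U**2)
(g(13) + Z(13))**2 = (25 + 4*13**2)**2 = (25 + 4*169)**2 = (25 + 676)**2 = 701**2 = 491401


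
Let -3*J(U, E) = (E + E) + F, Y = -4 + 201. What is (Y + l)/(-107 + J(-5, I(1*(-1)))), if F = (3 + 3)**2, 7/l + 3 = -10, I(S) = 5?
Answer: -7662/4771 ≈ -1.6060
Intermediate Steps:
l = -7/13 (l = 7/(-3 - 10) = 7/(-13) = 7*(-1/13) = -7/13 ≈ -0.53846)
F = 36 (F = 6**2 = 36)
Y = 197
J(U, E) = -12 - 2*E/3 (J(U, E) = -((E + E) + 36)/3 = -(2*E + 36)/3 = -(36 + 2*E)/3 = -12 - 2*E/3)
(Y + l)/(-107 + J(-5, I(1*(-1)))) = (197 - 7/13)/(-107 + (-12 - 2/3*5)) = 2554/(13*(-107 + (-12 - 10/3))) = 2554/(13*(-107 - 46/3)) = 2554/(13*(-367/3)) = (2554/13)*(-3/367) = -7662/4771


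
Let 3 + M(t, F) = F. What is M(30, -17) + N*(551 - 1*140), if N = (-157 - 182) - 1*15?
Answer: -145514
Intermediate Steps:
M(t, F) = -3 + F
N = -354 (N = -339 - 15 = -354)
M(30, -17) + N*(551 - 1*140) = (-3 - 17) - 354*(551 - 1*140) = -20 - 354*(551 - 140) = -20 - 354*411 = -20 - 145494 = -145514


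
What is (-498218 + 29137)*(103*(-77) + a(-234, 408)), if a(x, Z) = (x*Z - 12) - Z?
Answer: 48701396663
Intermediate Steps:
a(x, Z) = -12 - Z + Z*x (a(x, Z) = (Z*x - 12) - Z = (-12 + Z*x) - Z = -12 - Z + Z*x)
(-498218 + 29137)*(103*(-77) + a(-234, 408)) = (-498218 + 29137)*(103*(-77) + (-12 - 1*408 + 408*(-234))) = -469081*(-7931 + (-12 - 408 - 95472)) = -469081*(-7931 - 95892) = -469081*(-103823) = 48701396663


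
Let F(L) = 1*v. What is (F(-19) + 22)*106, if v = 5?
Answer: 2862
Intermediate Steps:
F(L) = 5 (F(L) = 1*5 = 5)
(F(-19) + 22)*106 = (5 + 22)*106 = 27*106 = 2862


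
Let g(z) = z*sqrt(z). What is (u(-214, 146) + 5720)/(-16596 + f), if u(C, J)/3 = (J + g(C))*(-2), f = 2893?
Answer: -4844/13703 - 1284*I*sqrt(214)/13703 ≈ -0.3535 - 1.3707*I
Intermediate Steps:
g(z) = z**(3/2)
u(C, J) = -6*J - 6*C**(3/2) (u(C, J) = 3*((J + C**(3/2))*(-2)) = 3*(-2*J - 2*C**(3/2)) = -6*J - 6*C**(3/2))
(u(-214, 146) + 5720)/(-16596 + f) = ((-6*146 - (-1284)*I*sqrt(214)) + 5720)/(-16596 + 2893) = ((-876 - (-1284)*I*sqrt(214)) + 5720)/(-13703) = ((-876 + 1284*I*sqrt(214)) + 5720)*(-1/13703) = (4844 + 1284*I*sqrt(214))*(-1/13703) = -4844/13703 - 1284*I*sqrt(214)/13703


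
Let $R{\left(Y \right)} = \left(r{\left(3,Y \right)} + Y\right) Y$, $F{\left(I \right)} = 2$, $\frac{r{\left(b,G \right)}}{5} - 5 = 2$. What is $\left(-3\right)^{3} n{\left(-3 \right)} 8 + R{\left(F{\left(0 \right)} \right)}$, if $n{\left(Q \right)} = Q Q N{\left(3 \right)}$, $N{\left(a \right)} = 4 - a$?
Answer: $-1870$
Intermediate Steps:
$r{\left(b,G \right)} = 35$ ($r{\left(b,G \right)} = 25 + 5 \cdot 2 = 25 + 10 = 35$)
$n{\left(Q \right)} = Q^{2}$ ($n{\left(Q \right)} = Q Q \left(4 - 3\right) = Q^{2} \left(4 - 3\right) = Q^{2} \cdot 1 = Q^{2}$)
$R{\left(Y \right)} = Y \left(35 + Y\right)$ ($R{\left(Y \right)} = \left(35 + Y\right) Y = Y \left(35 + Y\right)$)
$\left(-3\right)^{3} n{\left(-3 \right)} 8 + R{\left(F{\left(0 \right)} \right)} = \left(-3\right)^{3} \left(-3\right)^{2} \cdot 8 + 2 \left(35 + 2\right) = \left(-27\right) 9 \cdot 8 + 2 \cdot 37 = \left(-243\right) 8 + 74 = -1944 + 74 = -1870$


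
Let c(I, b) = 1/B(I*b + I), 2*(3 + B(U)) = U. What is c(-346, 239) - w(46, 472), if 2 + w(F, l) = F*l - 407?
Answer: -884564470/41523 ≈ -21303.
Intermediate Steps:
B(U) = -3 + U/2
c(I, b) = 1/(-3 + I/2 + I*b/2) (c(I, b) = 1/(-3 + (I*b + I)/2) = 1/(-3 + (I + I*b)/2) = 1/(-3 + (I/2 + I*b/2)) = 1/(-3 + I/2 + I*b/2))
w(F, l) = -409 + F*l (w(F, l) = -2 + (F*l - 407) = -2 + (-407 + F*l) = -409 + F*l)
c(-346, 239) - w(46, 472) = 2/(-6 - 346*(1 + 239)) - (-409 + 46*472) = 2/(-6 - 346*240) - (-409 + 21712) = 2/(-6 - 83040) - 1*21303 = 2/(-83046) - 21303 = 2*(-1/83046) - 21303 = -1/41523 - 21303 = -884564470/41523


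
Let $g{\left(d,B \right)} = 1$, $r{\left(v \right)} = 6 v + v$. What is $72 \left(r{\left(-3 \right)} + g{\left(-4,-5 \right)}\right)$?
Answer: $-1440$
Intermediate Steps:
$r{\left(v \right)} = 7 v$
$72 \left(r{\left(-3 \right)} + g{\left(-4,-5 \right)}\right) = 72 \left(7 \left(-3\right) + 1\right) = 72 \left(-21 + 1\right) = 72 \left(-20\right) = -1440$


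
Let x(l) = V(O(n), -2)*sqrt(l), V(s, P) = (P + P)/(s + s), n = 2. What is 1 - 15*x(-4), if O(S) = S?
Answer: 1 + 30*I ≈ 1.0 + 30.0*I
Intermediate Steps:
V(s, P) = P/s (V(s, P) = (2*P)/((2*s)) = (2*P)*(1/(2*s)) = P/s)
x(l) = -sqrt(l) (x(l) = (-2/2)*sqrt(l) = (-2*1/2)*sqrt(l) = -sqrt(l))
1 - 15*x(-4) = 1 - (-15)*sqrt(-4) = 1 - (-15)*2*I = 1 - (-30)*I = 1 + 30*I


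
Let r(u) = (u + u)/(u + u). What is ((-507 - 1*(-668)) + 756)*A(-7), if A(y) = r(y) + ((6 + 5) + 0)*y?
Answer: -69692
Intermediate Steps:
r(u) = 1 (r(u) = (2*u)/((2*u)) = (2*u)*(1/(2*u)) = 1)
A(y) = 1 + 11*y (A(y) = 1 + ((6 + 5) + 0)*y = 1 + (11 + 0)*y = 1 + 11*y)
((-507 - 1*(-668)) + 756)*A(-7) = ((-507 - 1*(-668)) + 756)*(1 + 11*(-7)) = ((-507 + 668) + 756)*(1 - 77) = (161 + 756)*(-76) = 917*(-76) = -69692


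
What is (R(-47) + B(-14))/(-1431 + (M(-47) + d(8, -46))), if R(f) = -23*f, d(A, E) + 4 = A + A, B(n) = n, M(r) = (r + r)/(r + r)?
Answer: -1067/1418 ≈ -0.75247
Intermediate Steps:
M(r) = 1 (M(r) = (2*r)/((2*r)) = (2*r)*(1/(2*r)) = 1)
d(A, E) = -4 + 2*A (d(A, E) = -4 + (A + A) = -4 + 2*A)
(R(-47) + B(-14))/(-1431 + (M(-47) + d(8, -46))) = (-23*(-47) - 14)/(-1431 + (1 + (-4 + 2*8))) = (1081 - 14)/(-1431 + (1 + (-4 + 16))) = 1067/(-1431 + (1 + 12)) = 1067/(-1431 + 13) = 1067/(-1418) = 1067*(-1/1418) = -1067/1418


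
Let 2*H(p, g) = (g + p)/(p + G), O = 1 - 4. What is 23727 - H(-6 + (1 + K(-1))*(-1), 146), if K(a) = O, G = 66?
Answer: 1471003/62 ≈ 23726.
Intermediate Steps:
O = -3
K(a) = -3
H(p, g) = (g + p)/(2*(66 + p)) (H(p, g) = ((g + p)/(p + 66))/2 = ((g + p)/(66 + p))/2 = (g + p)/(2*(66 + p)))
23727 - H(-6 + (1 + K(-1))*(-1), 146) = 23727 - (146 + (-6 + (1 - 3)*(-1)))/(2*(66 + (-6 + (1 - 3)*(-1)))) = 23727 - (146 + (-6 - 2*(-1)))/(2*(66 + (-6 - 2*(-1)))) = 23727 - (146 + (-6 + 2))/(2*(66 + (-6 + 2))) = 23727 - (146 - 4)/(2*(66 - 4)) = 23727 - 142/(2*62) = 23727 - 1*71/62 = 23727 - 71/62 = 1471003/62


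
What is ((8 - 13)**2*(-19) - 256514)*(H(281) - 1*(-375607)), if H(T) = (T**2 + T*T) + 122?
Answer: -137142436839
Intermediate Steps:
H(T) = 122 + 2*T**2 (H(T) = (T**2 + T**2) + 122 = 2*T**2 + 122 = 122 + 2*T**2)
((8 - 13)**2*(-19) - 256514)*(H(281) - 1*(-375607)) = ((8 - 13)**2*(-19) - 256514)*((122 + 2*281**2) - 1*(-375607)) = ((-5)**2*(-19) - 256514)*((122 + 2*78961) + 375607) = (25*(-19) - 256514)*((122 + 157922) + 375607) = (-475 - 256514)*(158044 + 375607) = -256989*533651 = -137142436839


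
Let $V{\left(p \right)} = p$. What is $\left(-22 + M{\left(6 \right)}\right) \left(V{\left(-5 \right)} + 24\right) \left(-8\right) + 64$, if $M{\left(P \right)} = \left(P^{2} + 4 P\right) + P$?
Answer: $-6624$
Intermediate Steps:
$M{\left(P \right)} = P^{2} + 5 P$
$\left(-22 + M{\left(6 \right)}\right) \left(V{\left(-5 \right)} + 24\right) \left(-8\right) + 64 = \left(-22 + 6 \left(5 + 6\right)\right) \left(-5 + 24\right) \left(-8\right) + 64 = \left(-22 + 6 \cdot 11\right) 19 \left(-8\right) + 64 = \left(-22 + 66\right) 19 \left(-8\right) + 64 = 44 \cdot 19 \left(-8\right) + 64 = 836 \left(-8\right) + 64 = -6688 + 64 = -6624$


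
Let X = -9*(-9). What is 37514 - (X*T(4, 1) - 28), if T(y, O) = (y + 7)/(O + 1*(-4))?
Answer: 37839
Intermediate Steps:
T(y, O) = (7 + y)/(-4 + O) (T(y, O) = (7 + y)/(O - 4) = (7 + y)/(-4 + O))
X = 81
37514 - (X*T(4, 1) - 28) = 37514 - (81*((7 + 4)/(-4 + 1)) - 28) = 37514 - (81*(11/(-3)) - 28) = 37514 - (81*(-1/3*11) - 28) = 37514 - (81*(-11/3) - 28) = 37514 - (-297 - 28) = 37514 - 1*(-325) = 37514 + 325 = 37839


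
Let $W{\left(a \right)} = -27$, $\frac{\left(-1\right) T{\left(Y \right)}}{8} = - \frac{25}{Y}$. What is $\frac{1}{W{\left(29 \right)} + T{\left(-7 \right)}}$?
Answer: $- \frac{7}{389} \approx -0.017995$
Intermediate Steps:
$T{\left(Y \right)} = \frac{200}{Y}$ ($T{\left(Y \right)} = - 8 \left(- \frac{25}{Y}\right) = \frac{200}{Y}$)
$\frac{1}{W{\left(29 \right)} + T{\left(-7 \right)}} = \frac{1}{-27 + \frac{200}{-7}} = \frac{1}{-27 + 200 \left(- \frac{1}{7}\right)} = \frac{1}{-27 - \frac{200}{7}} = \frac{1}{- \frac{389}{7}} = - \frac{7}{389}$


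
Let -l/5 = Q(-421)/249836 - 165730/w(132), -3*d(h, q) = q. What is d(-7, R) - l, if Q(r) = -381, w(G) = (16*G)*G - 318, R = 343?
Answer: -4080911077993/34785415788 ≈ -117.32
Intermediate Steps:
w(G) = -318 + 16*G² (w(G) = 16*G² - 318 = -318 + 16*G²)
d(h, q) = -q/3
l = 103778539565/34785415788 (l = -5*(-381/249836 - 165730/(-318 + 16*132²)) = -5*(-381*1/249836 - 165730/(-318 + 16*17424)) = -5*(-381/249836 - 165730/(-318 + 278784)) = -5*(-381/249836 - 165730/278466) = -5*(-381/249836 - 165730*1/278466) = -5*(-381/249836 - 82865/139233) = -5*(-20755707913/34785415788) = 103778539565/34785415788 ≈ 2.9834)
d(-7, R) - l = -⅓*343 - 1*103778539565/34785415788 = -343/3 - 103778539565/34785415788 = -4080911077993/34785415788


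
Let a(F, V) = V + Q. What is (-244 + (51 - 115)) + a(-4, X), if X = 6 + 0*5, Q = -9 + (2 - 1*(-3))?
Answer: -306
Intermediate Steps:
Q = -4 (Q = -9 + (2 + 3) = -9 + 5 = -4)
X = 6 (X = 6 + 0 = 6)
a(F, V) = -4 + V (a(F, V) = V - 4 = -4 + V)
(-244 + (51 - 115)) + a(-4, X) = (-244 + (51 - 115)) + (-4 + 6) = (-244 - 64) + 2 = -308 + 2 = -306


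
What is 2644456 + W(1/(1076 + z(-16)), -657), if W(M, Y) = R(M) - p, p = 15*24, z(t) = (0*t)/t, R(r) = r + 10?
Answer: 2845058057/1076 ≈ 2.6441e+6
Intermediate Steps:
R(r) = 10 + r
z(t) = 0 (z(t) = 0/t = 0)
p = 360
W(M, Y) = -350 + M (W(M, Y) = (10 + M) - 1*360 = (10 + M) - 360 = -350 + M)
2644456 + W(1/(1076 + z(-16)), -657) = 2644456 + (-350 + 1/(1076 + 0)) = 2644456 + (-350 + 1/1076) = 2644456 - 376599/1076 = 2845058057/1076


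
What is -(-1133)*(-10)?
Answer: -11330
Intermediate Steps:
-(-1133)*(-10) = -1133*10 = -11330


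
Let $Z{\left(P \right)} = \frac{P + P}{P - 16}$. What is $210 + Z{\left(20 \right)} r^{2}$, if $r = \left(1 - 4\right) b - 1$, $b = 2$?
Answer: $700$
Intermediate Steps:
$Z{\left(P \right)} = \frac{2 P}{-16 + P}$
$r = -7$ ($r = \left(1 - 4\right) 2 - 1 = \left(-3\right) 2 - 1 = -6 - 1 = -7$)
$210 + Z{\left(20 \right)} r^{2} = 210 + 2 \cdot 20 \frac{1}{-16 + 20} \left(-7\right)^{2} = 210 + 2 \cdot 20 \cdot \frac{1}{4} \cdot 49 = 210 + 10 \cdot 49 = 210 + 490 = 700$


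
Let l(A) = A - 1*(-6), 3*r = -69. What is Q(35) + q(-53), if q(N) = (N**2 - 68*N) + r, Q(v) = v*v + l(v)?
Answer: 7656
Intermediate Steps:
r = -23 (r = (1/3)*(-69) = -23)
l(A) = 6 + A (l(A) = A + 6 = 6 + A)
Q(v) = 6 + v + v**2 (Q(v) = v*v + (6 + v) = v**2 + (6 + v) = 6 + v + v**2)
q(N) = -23 + N**2 - 68*N (q(N) = (N**2 - 68*N) - 23 = -23 + N**2 - 68*N)
Q(35) + q(-53) = (6 + 35 + 35**2) + (-23 + (-53)**2 - 68*(-53)) = (6 + 35 + 1225) + (-23 + 2809 + 3604) = 1266 + 6390 = 7656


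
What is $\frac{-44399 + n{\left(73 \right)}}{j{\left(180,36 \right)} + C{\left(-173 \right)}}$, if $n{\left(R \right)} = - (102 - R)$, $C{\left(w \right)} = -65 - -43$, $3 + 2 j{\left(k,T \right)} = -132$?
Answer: $\frac{88856}{179} \approx 496.4$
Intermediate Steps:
$j{\left(k,T \right)} = - \frac{135}{2}$ ($j{\left(k,T \right)} = - \frac{3}{2} + \frac{1}{2} \left(-132\right) = - \frac{3}{2} - 66 = - \frac{135}{2}$)
$C{\left(w \right)} = -22$ ($C{\left(w \right)} = -65 + 43 = -22$)
$n{\left(R \right)} = -102 + R$
$\frac{-44399 + n{\left(73 \right)}}{j{\left(180,36 \right)} + C{\left(-173 \right)}} = \frac{-44399 + \left(-102 + 73\right)}{- \frac{135}{2} - 22} = \frac{-44399 - 29}{- \frac{179}{2}} = \left(-44428\right) \left(- \frac{2}{179}\right) = \frac{88856}{179}$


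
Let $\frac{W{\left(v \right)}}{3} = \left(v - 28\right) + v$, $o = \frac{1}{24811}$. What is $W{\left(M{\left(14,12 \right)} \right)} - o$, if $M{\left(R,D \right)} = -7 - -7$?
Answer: $- \frac{2084125}{24811} \approx -84.0$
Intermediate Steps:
$o = \frac{1}{24811} \approx 4.0305 \cdot 10^{-5}$
$M{\left(R,D \right)} = 0$ ($M{\left(R,D \right)} = -7 + 7 = 0$)
$W{\left(v \right)} = -84 + 6 v$ ($W{\left(v \right)} = 3 \left(\left(v - 28\right) + v\right) = 3 \left(\left(-28 + v\right) + v\right) = 3 \left(-28 + 2 v\right) = -84 + 6 v$)
$W{\left(M{\left(14,12 \right)} \right)} - o = \left(-84 + 6 \cdot 0\right) - \frac{1}{24811} = \left(-84 + 0\right) - \frac{1}{24811} = -84 - \frac{1}{24811} = - \frac{2084125}{24811}$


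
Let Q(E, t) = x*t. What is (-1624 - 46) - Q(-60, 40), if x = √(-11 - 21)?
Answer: -1670 - 160*I*√2 ≈ -1670.0 - 226.27*I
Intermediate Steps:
x = 4*I*√2 (x = √(-32) = 4*I*√2 ≈ 5.6569*I)
Q(E, t) = 4*I*t*√2 (Q(E, t) = (4*I*√2)*t = 4*I*t*√2)
(-1624 - 46) - Q(-60, 40) = (-1624 - 46) - 4*I*40*√2 = -1670 - 160*I*√2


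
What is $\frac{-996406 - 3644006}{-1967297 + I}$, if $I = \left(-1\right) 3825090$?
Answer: $\frac{4640412}{5792387} \approx 0.80112$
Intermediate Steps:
$I = -3825090$
$\frac{-996406 - 3644006}{-1967297 + I} = \frac{-996406 - 3644006}{-1967297 - 3825090} = - \frac{4640412}{-5792387} = \left(-4640412\right) \left(- \frac{1}{5792387}\right) = \frac{4640412}{5792387}$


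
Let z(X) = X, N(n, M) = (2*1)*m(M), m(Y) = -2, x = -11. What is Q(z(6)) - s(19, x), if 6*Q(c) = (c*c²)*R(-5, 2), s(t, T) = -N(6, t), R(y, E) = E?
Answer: 68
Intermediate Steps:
N(n, M) = -4 (N(n, M) = (2*1)*(-2) = 2*(-2) = -4)
s(t, T) = 4 (s(t, T) = -1*(-4) = 4)
Q(c) = c³/3 (Q(c) = ((c*c²)*2)/6 = (c³*2)/6 = (2*c³)/6 = c³/3)
Q(z(6)) - s(19, x) = (⅓)*6³ - 1*4 = (⅓)*216 - 4 = 72 - 4 = 68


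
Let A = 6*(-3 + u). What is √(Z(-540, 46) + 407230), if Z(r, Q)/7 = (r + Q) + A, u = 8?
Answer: √403982 ≈ 635.60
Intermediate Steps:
A = 30 (A = 6*(-3 + 8) = 6*5 = 30)
Z(r, Q) = 210 + 7*Q + 7*r (Z(r, Q) = 7*((r + Q) + 30) = 7*((Q + r) + 30) = 7*(30 + Q + r) = 210 + 7*Q + 7*r)
√(Z(-540, 46) + 407230) = √((210 + 7*46 + 7*(-540)) + 407230) = √((210 + 322 - 3780) + 407230) = √(-3248 + 407230) = √403982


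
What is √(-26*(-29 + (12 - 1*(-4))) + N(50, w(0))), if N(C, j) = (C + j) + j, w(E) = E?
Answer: 2*√97 ≈ 19.698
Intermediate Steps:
N(C, j) = C + 2*j
√(-26*(-29 + (12 - 1*(-4))) + N(50, w(0))) = √(-26*(-29 + (12 - 1*(-4))) + (50 + 2*0)) = √(-26*(-29 + (12 + 4)) + (50 + 0)) = √(-26*(-29 + 16) + 50) = √(-26*(-13) + 50) = √(338 + 50) = √388 = 2*√97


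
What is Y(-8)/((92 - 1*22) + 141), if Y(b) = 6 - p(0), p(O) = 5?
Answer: 1/211 ≈ 0.0047393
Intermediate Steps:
Y(b) = 1 (Y(b) = 6 - 1*5 = 6 - 5 = 1)
Y(-8)/((92 - 1*22) + 141) = 1/((92 - 1*22) + 141) = 1/((92 - 22) + 141) = 1/(70 + 141) = 1/211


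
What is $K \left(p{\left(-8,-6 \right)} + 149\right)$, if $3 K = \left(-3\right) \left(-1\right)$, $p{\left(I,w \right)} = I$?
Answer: $141$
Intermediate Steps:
$K = 1$ ($K = \frac{\left(-3\right) \left(-1\right)}{3} = \frac{1}{3} \cdot 3 = 1$)
$K \left(p{\left(-8,-6 \right)} + 149\right) = 1 \left(-8 + 149\right) = 1 \cdot 141 = 141$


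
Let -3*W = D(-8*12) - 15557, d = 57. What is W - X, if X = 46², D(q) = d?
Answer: 9152/3 ≈ 3050.7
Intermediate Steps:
D(q) = 57
W = 15500/3 (W = -(57 - 15557)/3 = -⅓*(-15500) = 15500/3 ≈ 5166.7)
X = 2116
W - X = 15500/3 - 1*2116 = 15500/3 - 2116 = 9152/3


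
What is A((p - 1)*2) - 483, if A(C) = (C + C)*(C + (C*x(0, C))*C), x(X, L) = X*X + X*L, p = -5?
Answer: -195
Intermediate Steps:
x(X, L) = X² + L*X
A(C) = 2*C² (A(C) = (C + C)*(C + (C*(0*(C + 0)))*C) = (2*C)*(C + (C*(0*C))*C) = (2*C)*(C + (C*0)*C) = (2*C)*(C + 0*C) = (2*C)*(C + 0) = (2*C)*C = 2*C²)
A((p - 1)*2) - 483 = 2*((-5 - 1)*2)² - 483 = 2*(-6*2)² - 483 = 2*(-12)² - 483 = 2*144 - 483 = 288 - 483 = -195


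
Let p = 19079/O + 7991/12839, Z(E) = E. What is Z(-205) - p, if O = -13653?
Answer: -967534421/4737591 ≈ -204.23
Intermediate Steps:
p = -3671734/4737591 (p = 19079/(-13653) + 7991/12839 = 19079*(-1/13653) + 7991*(1/12839) = -19079/13653 + 7991/12839 = -3671734/4737591 ≈ -0.77502)
Z(-205) - p = -205 - 1*(-3671734/4737591) = -205 + 3671734/4737591 = -967534421/4737591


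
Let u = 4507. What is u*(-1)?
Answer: -4507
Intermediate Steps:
u*(-1) = 4507*(-1) = -4507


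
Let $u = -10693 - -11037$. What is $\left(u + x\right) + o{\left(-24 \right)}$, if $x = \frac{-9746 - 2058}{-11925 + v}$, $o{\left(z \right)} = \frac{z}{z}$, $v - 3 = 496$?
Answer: $\frac{1976887}{5713} \approx 346.03$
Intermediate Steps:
$v = 499$ ($v = 3 + 496 = 499$)
$u = 344$ ($u = -10693 + 11037 = 344$)
$o{\left(z \right)} = 1$
$x = \frac{5902}{5713}$ ($x = \frac{-9746 - 2058}{-11925 + 499} = - \frac{11804}{-11426} = \left(-11804\right) \left(- \frac{1}{11426}\right) = \frac{5902}{5713} \approx 1.0331$)
$\left(u + x\right) + o{\left(-24 \right)} = \left(344 + \frac{5902}{5713}\right) + 1 = \frac{1971174}{5713} + 1 = \frac{1976887}{5713}$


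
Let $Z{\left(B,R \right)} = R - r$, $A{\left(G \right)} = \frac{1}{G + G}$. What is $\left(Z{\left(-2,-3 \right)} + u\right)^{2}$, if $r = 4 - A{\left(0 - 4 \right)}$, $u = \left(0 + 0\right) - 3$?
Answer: $\frac{6561}{64} \approx 102.52$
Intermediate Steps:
$A{\left(G \right)} = \frac{1}{2 G}$
$u = -3$ ($u = 0 - 3 = -3$)
$r = \frac{33}{8}$ ($r = 4 - \frac{1}{2 \left(0 - 4\right)} = 4 - \frac{1}{2 \left(-4\right)} = 4 - \frac{1}{2} \left(- \frac{1}{4}\right) = 4 - - \frac{1}{8} = 4 + \frac{1}{8} = \frac{33}{8} \approx 4.125$)
$Z{\left(B,R \right)} = - \frac{33}{8} + R$ ($Z{\left(B,R \right)} = R - \frac{33}{8} = - \frac{33}{8} + R$)
$\left(Z{\left(-2,-3 \right)} + u\right)^{2} = \left(\left(- \frac{33}{8} - 3\right) - 3\right)^{2} = \left(- \frac{57}{8} - 3\right)^{2} = \left(- \frac{81}{8}\right)^{2} = \frac{6561}{64}$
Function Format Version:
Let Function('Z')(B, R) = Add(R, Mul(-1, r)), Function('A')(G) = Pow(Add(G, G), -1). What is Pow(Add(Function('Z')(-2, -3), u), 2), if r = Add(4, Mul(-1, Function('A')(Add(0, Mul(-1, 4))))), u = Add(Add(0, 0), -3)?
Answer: Rational(6561, 64) ≈ 102.52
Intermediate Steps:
Function('A')(G) = Mul(Rational(1, 2), Pow(G, -1)) (Function('A')(G) = Pow(Mul(2, G), -1) = Mul(Rational(1, 2), Pow(G, -1)))
u = -3 (u = Add(0, -3) = -3)
r = Rational(33, 8) (r = Add(4, Mul(-1, Mul(Rational(1, 2), Pow(Add(0, Mul(-1, 4)), -1)))) = Add(4, Mul(-1, Mul(Rational(1, 2), Pow(Add(0, -4), -1)))) = Add(4, Mul(-1, Mul(Rational(1, 2), Pow(-4, -1)))) = Add(4, Mul(-1, Mul(Rational(1, 2), Rational(-1, 4)))) = Add(4, Mul(-1, Rational(-1, 8))) = Add(4, Rational(1, 8)) = Rational(33, 8) ≈ 4.1250)
Function('Z')(B, R) = Add(Rational(-33, 8), R) (Function('Z')(B, R) = Add(R, Mul(-1, Rational(33, 8))) = Add(R, Rational(-33, 8)) = Add(Rational(-33, 8), R))
Pow(Add(Function('Z')(-2, -3), u), 2) = Pow(Add(Add(Rational(-33, 8), -3), -3), 2) = Pow(Add(Rational(-57, 8), -3), 2) = Pow(Rational(-81, 8), 2) = Rational(6561, 64)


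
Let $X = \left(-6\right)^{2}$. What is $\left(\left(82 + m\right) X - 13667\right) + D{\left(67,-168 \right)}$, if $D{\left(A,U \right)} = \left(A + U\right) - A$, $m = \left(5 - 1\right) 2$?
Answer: $-10595$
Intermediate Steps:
$X = 36$
$m = 8$ ($m = 4 \cdot 2 = 8$)
$D{\left(A,U \right)} = U$
$\left(\left(82 + m\right) X - 13667\right) + D{\left(67,-168 \right)} = \left(\left(82 + 8\right) 36 - 13667\right) - 168 = \left(90 \cdot 36 - 13667\right) - 168 = \left(3240 - 13667\right) - 168 = -10427 - 168 = -10595$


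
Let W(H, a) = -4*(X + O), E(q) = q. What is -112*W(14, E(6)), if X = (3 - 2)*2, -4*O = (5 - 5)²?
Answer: 896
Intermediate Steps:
O = 0 (O = -(5 - 5)²/4 = -¼*0² = -¼*0 = 0)
X = 2 (X = 1*2 = 2)
W(H, a) = -8 (W(H, a) = -4*(2 + 0) = -4*2 = -8)
-112*W(14, E(6)) = -112*(-8) = 896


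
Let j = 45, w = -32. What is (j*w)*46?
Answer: -66240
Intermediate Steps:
(j*w)*46 = (45*(-32))*46 = -1440*46 = -66240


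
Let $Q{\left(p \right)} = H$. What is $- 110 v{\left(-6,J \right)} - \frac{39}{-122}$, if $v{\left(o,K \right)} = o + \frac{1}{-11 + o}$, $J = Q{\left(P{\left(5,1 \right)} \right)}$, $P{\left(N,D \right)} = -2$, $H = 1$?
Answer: $\frac{1382923}{2074} \approx 666.79$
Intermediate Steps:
$Q{\left(p \right)} = 1$
$J = 1$
$- 110 v{\left(-6,J \right)} - \frac{39}{-122} = - 110 \frac{1 + \left(-6\right)^{2} - -66}{-11 - 6} - \frac{39}{-122} = - 110 \frac{1 + 36 + 66}{-17} - - \frac{39}{122} = - 110 \left(\left(- \frac{1}{17}\right) 103\right) + \frac{39}{122} = \left(-110\right) \left(- \frac{103}{17}\right) + \frac{39}{122} = \frac{11330}{17} + \frac{39}{122} = \frac{1382923}{2074}$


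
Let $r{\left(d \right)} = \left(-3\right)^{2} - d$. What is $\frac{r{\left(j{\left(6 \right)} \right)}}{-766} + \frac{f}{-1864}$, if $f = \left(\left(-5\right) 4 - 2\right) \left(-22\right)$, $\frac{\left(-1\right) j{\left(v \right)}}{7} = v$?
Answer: $- \frac{29113}{89239} \approx -0.32624$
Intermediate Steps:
$j{\left(v \right)} = - 7 v$
$r{\left(d \right)} = 9 - d$
$f = 484$ ($f = \left(-20 - 2\right) \left(-22\right) = \left(-22\right) \left(-22\right) = 484$)
$\frac{r{\left(j{\left(6 \right)} \right)}}{-766} + \frac{f}{-1864} = \frac{9 - \left(-7\right) 6}{-766} + \frac{484}{-1864} = \left(9 - -42\right) \left(- \frac{1}{766}\right) + 484 \left(- \frac{1}{1864}\right) = \left(9 + 42\right) \left(- \frac{1}{766}\right) - \frac{121}{466} = 51 \left(- \frac{1}{766}\right) - \frac{121}{466} = - \frac{51}{766} - \frac{121}{466} = - \frac{29113}{89239}$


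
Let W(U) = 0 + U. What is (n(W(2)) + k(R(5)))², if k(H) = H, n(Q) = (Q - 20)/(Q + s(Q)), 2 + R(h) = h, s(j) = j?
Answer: 9/4 ≈ 2.2500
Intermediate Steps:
W(U) = U
R(h) = -2 + h
n(Q) = (-20 + Q)/(2*Q) (n(Q) = (Q - 20)/(Q + Q) = (-20 + Q)/((2*Q)) = (-20 + Q)*(1/(2*Q)) = (-20 + Q)/(2*Q))
(n(W(2)) + k(R(5)))² = ((½)*(-20 + 2)/2 + (-2 + 5))² = ((½)*(½)*(-18) + 3)² = (-9/2 + 3)² = (-3/2)² = 9/4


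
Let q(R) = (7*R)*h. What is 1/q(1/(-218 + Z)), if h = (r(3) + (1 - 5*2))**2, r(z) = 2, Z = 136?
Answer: -82/343 ≈ -0.23907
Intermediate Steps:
h = 49 (h = (2 + (1 - 5*2))**2 = (2 + (1 - 10))**2 = (2 - 9)**2 = (-7)**2 = 49)
q(R) = 343*R (q(R) = (7*R)*49 = 343*R)
1/q(1/(-218 + Z)) = 1/(343/(-218 + 136)) = 1/(343/(-82)) = 1/(343*(-1/82)) = 1/(-343/82) = -82/343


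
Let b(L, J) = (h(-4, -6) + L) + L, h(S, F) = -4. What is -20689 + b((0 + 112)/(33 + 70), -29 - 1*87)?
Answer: -2131155/103 ≈ -20691.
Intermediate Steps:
b(L, J) = -4 + 2*L (b(L, J) = (-4 + L) + L = -4 + 2*L)
-20689 + b((0 + 112)/(33 + 70), -29 - 1*87) = -20689 + (-4 + 2*((0 + 112)/(33 + 70))) = -20689 + (-4 + 2*(112/103)) = -20689 + (-4 + 224/103) = -20689 - 188/103 = -2131155/103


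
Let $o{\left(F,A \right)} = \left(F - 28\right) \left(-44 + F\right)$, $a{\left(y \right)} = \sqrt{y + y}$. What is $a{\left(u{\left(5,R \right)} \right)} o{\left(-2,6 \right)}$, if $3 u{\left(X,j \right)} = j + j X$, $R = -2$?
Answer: $2760 i \sqrt{2} \approx 3903.2 i$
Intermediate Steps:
$u{\left(X,j \right)} = \frac{j}{3} + \frac{X j}{3}$ ($u{\left(X,j \right)} = \frac{j + j X}{3} = \frac{j + X j}{3} = \frac{j}{3} + \frac{X j}{3}$)
$a{\left(y \right)} = \sqrt{2} \sqrt{y}$ ($a{\left(y \right)} = \sqrt{2 y} = \sqrt{2} \sqrt{y}$)
$o{\left(F,A \right)} = \left(-44 + F\right) \left(-28 + F\right)$ ($o{\left(F,A \right)} = \left(-28 + F\right) \left(-44 + F\right) = \left(-44 + F\right) \left(-28 + F\right)$)
$a{\left(u{\left(5,R \right)} \right)} o{\left(-2,6 \right)} = \sqrt{2} \sqrt{\frac{1}{3} \left(-2\right) \left(1 + 5\right)} \left(1232 + \left(-2\right)^{2} - -144\right) = \sqrt{2} \sqrt{\frac{1}{3} \left(-2\right) 6} \left(1232 + 4 + 144\right) = \sqrt{2} \sqrt{-4} \cdot 1380 = \sqrt{2} \cdot 2 i 1380 = 2 i \sqrt{2} \cdot 1380 = 2760 i \sqrt{2}$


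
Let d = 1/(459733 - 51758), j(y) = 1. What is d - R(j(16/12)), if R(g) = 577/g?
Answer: -235401574/407975 ≈ -577.00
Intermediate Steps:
d = 1/407975 ≈ 2.4511e-6
d - R(j(16/12)) = 1/407975 - 577/1 = 1/407975 - 577 = -235401574/407975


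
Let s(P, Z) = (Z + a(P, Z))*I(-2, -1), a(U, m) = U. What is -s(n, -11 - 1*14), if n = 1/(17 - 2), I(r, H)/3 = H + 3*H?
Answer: -1496/5 ≈ -299.20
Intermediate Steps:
I(r, H) = 12*H (I(r, H) = 3*(H + 3*H) = 3*(4*H) = 12*H)
n = 1/15 ≈ 0.066667
s(P, Z) = -12*P - 12*Z (s(P, Z) = (Z + P)*(12*(-1)) = (P + Z)*(-12) = -12*P - 12*Z)
-s(n, -11 - 1*14) = -(-12*1/15 - 12*(-11 - 1*14)) = -(-⅘ - 12*(-11 - 14)) = -(-⅘ - 12*(-25)) = -(-⅘ + 300) = -1*1496/5 = -1496/5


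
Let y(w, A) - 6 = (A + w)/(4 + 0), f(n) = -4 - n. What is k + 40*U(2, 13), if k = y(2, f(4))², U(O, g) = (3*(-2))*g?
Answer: -12399/4 ≈ -3099.8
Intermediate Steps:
y(w, A) = 6 + A/4 + w/4 (y(w, A) = 6 + (A + w)/(4 + 0) = 6 + (A + w)/4 = 6 + (A + w)*(¼) = 6 + (A/4 + w/4) = 6 + A/4 + w/4)
U(O, g) = -6*g
k = 81/4 (k = (6 + (-4 - 1*4)/4 + (¼)*2)² = (6 + (-4 - 4)/4 + ½)² = (6 + (¼)*(-8) + ½)² = (6 - 2 + ½)² = (9/2)² = 81/4 ≈ 20.250)
k + 40*U(2, 13) = 81/4 + 40*(-6*13) = 81/4 + 40*(-78) = 81/4 - 3120 = -12399/4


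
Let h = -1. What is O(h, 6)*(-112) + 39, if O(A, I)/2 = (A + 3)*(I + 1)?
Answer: -3097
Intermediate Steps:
O(A, I) = 2*(1 + I)*(3 + A) (O(A, I) = 2*((A + 3)*(I + 1)) = 2*((3 + A)*(1 + I)) = 2*((1 + I)*(3 + A)) = 2*(1 + I)*(3 + A))
O(h, 6)*(-112) + 39 = (6 + 2*(-1) + 6*6 + 2*(-1)*6)*(-112) + 39 = (6 - 2 + 36 - 12)*(-112) + 39 = 28*(-112) + 39 = -3136 + 39 = -3097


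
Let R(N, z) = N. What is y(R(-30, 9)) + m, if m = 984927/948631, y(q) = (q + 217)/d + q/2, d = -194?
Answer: -2746834369/184034414 ≈ -14.926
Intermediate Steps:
y(q) = -217/194 + 48*q/97 (y(q) = (q + 217)/(-194) + q/2 = (217 + q)*(-1/194) + q*(½) = (-217/194 - q/194) + q/2 = -217/194 + 48*q/97)
m = 984927/948631 (m = 984927*(1/948631) = 984927/948631 ≈ 1.0383)
y(R(-30, 9)) + m = (-217/194 + (48/97)*(-30)) + 984927/948631 = (-217/194 - 1440/97) + 984927/948631 = -3097/194 + 984927/948631 = -2746834369/184034414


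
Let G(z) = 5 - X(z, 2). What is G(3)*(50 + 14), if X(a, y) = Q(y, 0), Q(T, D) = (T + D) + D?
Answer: 192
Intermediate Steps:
Q(T, D) = T + 2*D (Q(T, D) = (D + T) + D = T + 2*D)
X(a, y) = y (X(a, y) = y + 2*0 = y + 0 = y)
G(z) = 3 (G(z) = 5 - 1*2 = 5 - 2 = 3)
G(3)*(50 + 14) = 3*(50 + 14) = 3*64 = 192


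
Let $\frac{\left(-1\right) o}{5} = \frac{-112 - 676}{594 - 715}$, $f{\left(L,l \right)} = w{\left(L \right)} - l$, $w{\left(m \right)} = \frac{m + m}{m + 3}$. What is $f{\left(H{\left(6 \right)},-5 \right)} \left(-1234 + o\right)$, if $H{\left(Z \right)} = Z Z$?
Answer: $- \frac{13639606}{1573} \approx -8671.1$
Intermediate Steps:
$H{\left(Z \right)} = Z^{2}$
$w{\left(m \right)} = \frac{2 m}{3 + m}$
$f{\left(L,l \right)} = - l + \frac{2 L}{3 + L}$ ($f{\left(L,l \right)} = \frac{2 L}{3 + L} - l = - l + \frac{2 L}{3 + L}$)
$o = - \frac{3940}{121}$ ($o = - 5 \frac{-112 - 676}{594 - 715} = - 5 \left(- \frac{788}{-121}\right) = - 5 \left(\left(-788\right) \left(- \frac{1}{121}\right)\right) = \left(-5\right) \frac{788}{121} = - \frac{3940}{121} \approx -32.562$)
$f{\left(H{\left(6 \right)},-5 \right)} \left(-1234 + o\right) = \frac{2 \cdot 6^{2} - - 5 \left(3 + 6^{2}\right)}{3 + 6^{2}} \left(-1234 - \frac{3940}{121}\right) = \frac{2 \cdot 36 - - 5 \left(3 + 36\right)}{3 + 36} \left(- \frac{153254}{121}\right) = \frac{72 - \left(-5\right) 39}{39} \left(- \frac{153254}{121}\right) = \frac{72 + 195}{39} \left(- \frac{153254}{121}\right) = \frac{1}{39} \cdot 267 \left(- \frac{153254}{121}\right) = \frac{89}{13} \left(- \frac{153254}{121}\right) = - \frac{13639606}{1573}$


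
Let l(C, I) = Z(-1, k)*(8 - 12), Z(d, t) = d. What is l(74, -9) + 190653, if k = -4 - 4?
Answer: 190657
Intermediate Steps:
k = -8
l(C, I) = 4 (l(C, I) = -(8 - 12) = -1*(-4) = 4)
l(74, -9) + 190653 = 4 + 190653 = 190657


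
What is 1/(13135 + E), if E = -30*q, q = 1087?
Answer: -1/19475 ≈ -5.1348e-5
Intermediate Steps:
E = -32610 (E = -30*1087 = -32610)
1/(13135 + E) = 1/(13135 - 32610) = 1/(-19475) = -1/19475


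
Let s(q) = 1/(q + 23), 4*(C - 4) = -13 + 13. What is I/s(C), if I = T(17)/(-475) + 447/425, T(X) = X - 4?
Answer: 223344/8075 ≈ 27.659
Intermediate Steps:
T(X) = -4 + X
C = 4 (C = 4 + (-13 + 13)/4 = 4 + (¼)*0 = 4 + 0 = 4)
I = 8272/8075 (I = (-4 + 17)/(-475) + 447/425 = 13*(-1/475) + 447*(1/425) = -13/475 + 447/425 = 8272/8075 ≈ 1.0244)
s(q) = 1/(23 + q)
I/s(C) = 8272/(8075*(1/(23 + 4))) = 8272/(8075*(1/27)) = (8272/8075)*27 = 223344/8075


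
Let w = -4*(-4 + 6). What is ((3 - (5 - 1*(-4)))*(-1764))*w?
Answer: -84672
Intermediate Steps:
w = -8 (w = -4*2 = -8)
((3 - (5 - 1*(-4)))*(-1764))*w = ((3 - (5 - 1*(-4)))*(-1764))*(-8) = ((3 - (5 + 4))*(-1764))*(-8) = ((3 - 1*9)*(-1764))*(-8) = ((3 - 9)*(-1764))*(-8) = -6*(-1764)*(-8) = 10584*(-8) = -84672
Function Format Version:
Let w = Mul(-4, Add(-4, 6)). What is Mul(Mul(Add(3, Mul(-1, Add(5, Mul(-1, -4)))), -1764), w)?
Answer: -84672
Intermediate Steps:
w = -8 (w = Mul(-4, 2) = -8)
Mul(Mul(Add(3, Mul(-1, Add(5, Mul(-1, -4)))), -1764), w) = Mul(Mul(Add(3, Mul(-1, Add(5, Mul(-1, -4)))), -1764), -8) = Mul(Mul(Add(3, Mul(-1, Add(5, 4))), -1764), -8) = Mul(Mul(Add(3, Mul(-1, 9)), -1764), -8) = Mul(Mul(Add(3, -9), -1764), -8) = Mul(Mul(-6, -1764), -8) = Mul(10584, -8) = -84672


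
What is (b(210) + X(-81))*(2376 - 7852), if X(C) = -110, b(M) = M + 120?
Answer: -1204720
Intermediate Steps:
b(M) = 120 + M
(b(210) + X(-81))*(2376 - 7852) = ((120 + 210) - 110)*(2376 - 7852) = (330 - 110)*(-5476) = 220*(-5476) = -1204720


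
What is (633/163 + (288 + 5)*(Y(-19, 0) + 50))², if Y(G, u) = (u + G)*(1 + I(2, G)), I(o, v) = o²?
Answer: 4616146784484/26569 ≈ 1.7374e+8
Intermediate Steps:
Y(G, u) = 5*G + 5*u (Y(G, u) = (u + G)*(1 + 2²) = (G + u)*(1 + 4) = (G + u)*5 = 5*G + 5*u)
(633/163 + (288 + 5)*(Y(-19, 0) + 50))² = (633/163 + (288 + 5)*((5*(-19) + 5*0) + 50))² = (633*(1/163) + 293*((-95 + 0) + 50))² = (633/163 + 293*(-95 + 50))² = (633/163 + 293*(-45))² = (633/163 - 13185)² = (-2148522/163)² = 4616146784484/26569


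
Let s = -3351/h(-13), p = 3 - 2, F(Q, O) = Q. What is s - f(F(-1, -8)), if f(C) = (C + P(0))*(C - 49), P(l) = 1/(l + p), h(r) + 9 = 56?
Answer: -3351/47 ≈ -71.298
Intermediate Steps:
p = 1
h(r) = 47 (h(r) = -9 + 56 = 47)
P(l) = 1/(1 + l) (P(l) = 1/(l + 1) = 1/(1 + l))
f(C) = (1 + C)*(-49 + C) (f(C) = (C + 1/(1 + 0))*(C - 49) = (C + 1/1)*(-49 + C) = (C + 1)*(-49 + C) = (1 + C)*(-49 + C))
s = -3351/47 ≈ -71.298
s - f(F(-1, -8)) = -3351/47 - (-49 + (-1)² - 48*(-1)) = -3351/47 - (-49 + 1 + 48) = -3351/47 - 1*0 = -3351/47 + 0 = -3351/47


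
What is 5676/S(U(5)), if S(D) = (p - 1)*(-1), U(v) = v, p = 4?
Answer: -1892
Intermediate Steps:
S(D) = -3 (S(D) = (4 - 1)*(-1) = 3*(-1) = -3)
5676/S(U(5)) = 5676/(-3) = 5676*(-⅓) = -1892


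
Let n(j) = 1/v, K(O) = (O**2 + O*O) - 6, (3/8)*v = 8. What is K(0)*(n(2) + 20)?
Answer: -3849/32 ≈ -120.28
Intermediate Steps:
v = 64/3 (v = (8/3)*8 = 64/3 ≈ 21.333)
K(O) = -6 + 2*O**2 (K(O) = (O**2 + O**2) - 6 = 2*O**2 - 6 = -6 + 2*O**2)
n(j) = 3/64 (n(j) = 1/(64/3) = 3/64)
K(0)*(n(2) + 20) = (-6 + 2*0**2)*(3/64 + 20) = (-6 + 2*0)*(1283/64) = (-6 + 0)*(1283/64) = -6*1283/64 = -3849/32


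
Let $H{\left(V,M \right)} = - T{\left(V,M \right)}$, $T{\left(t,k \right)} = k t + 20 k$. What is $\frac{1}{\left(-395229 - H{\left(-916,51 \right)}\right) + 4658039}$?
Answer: $\frac{1}{4217114} \approx 2.3713 \cdot 10^{-7}$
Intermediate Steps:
$T{\left(t,k \right)} = 20 k + k t$
$H{\left(V,M \right)} = - M \left(20 + V\right)$
$\frac{1}{\left(-395229 - H{\left(-916,51 \right)}\right) + 4658039} = \frac{1}{\left(-395229 - \left(-1\right) 51 \left(20 - 916\right)\right) + 4658039} = \frac{1}{\left(-395229 - \left(-1\right) 51 \left(-896\right)\right) + 4658039} = \frac{1}{\left(-395229 - 45696\right) + 4658039} = \frac{1}{-440925 + 4658039} = \frac{1}{4217114}$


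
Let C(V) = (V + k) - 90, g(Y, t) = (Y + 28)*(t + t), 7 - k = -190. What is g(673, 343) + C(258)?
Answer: 481251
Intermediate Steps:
k = 197 (k = 7 - 1*(-190) = 7 + 190 = 197)
g(Y, t) = 2*t*(28 + Y) (g(Y, t) = (28 + Y)*(2*t) = 2*t*(28 + Y))
C(V) = 107 + V (C(V) = (V + 197) - 90 = (197 + V) - 90 = 107 + V)
g(673, 343) + C(258) = 2*343*(28 + 673) + (107 + 258) = 2*343*701 + 365 = 480886 + 365 = 481251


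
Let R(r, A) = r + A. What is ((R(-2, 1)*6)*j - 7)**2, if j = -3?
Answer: 121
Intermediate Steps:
R(r, A) = A + r
((R(-2, 1)*6)*j - 7)**2 = (((1 - 2)*6)*(-3) - 7)**2 = (-1*6*(-3) - 7)**2 = (-6*(-3) - 7)**2 = (18 - 7)**2 = 11**2 = 121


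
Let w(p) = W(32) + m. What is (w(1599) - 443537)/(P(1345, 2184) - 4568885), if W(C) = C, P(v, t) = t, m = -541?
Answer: 444046/4566701 ≈ 0.097236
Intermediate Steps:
w(p) = -509 (w(p) = 32 - 541 = -509)
(w(1599) - 443537)/(P(1345, 2184) - 4568885) = (-509 - 443537)/(2184 - 4568885) = -444046/(-4566701) = -444046*(-1/4566701) = 444046/4566701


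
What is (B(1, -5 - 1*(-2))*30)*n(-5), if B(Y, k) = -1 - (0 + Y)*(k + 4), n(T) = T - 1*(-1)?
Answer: 240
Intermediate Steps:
n(T) = 1 + T (n(T) = T + 1 = 1 + T)
B(Y, k) = -1 - Y*(4 + k)
(B(1, -5 - 1*(-2))*30)*n(-5) = ((-1 - 4*1 - 1*1*(-5 - 1*(-2)))*30)*(1 - 5) = ((-1 - 4 - 1*1*(-5 + 2))*30)*(-4) = ((-1 - 4 - 1*1*(-3))*30)*(-4) = ((-1 - 4 + 3)*30)*(-4) = -2*30*(-4) = -60*(-4) = 240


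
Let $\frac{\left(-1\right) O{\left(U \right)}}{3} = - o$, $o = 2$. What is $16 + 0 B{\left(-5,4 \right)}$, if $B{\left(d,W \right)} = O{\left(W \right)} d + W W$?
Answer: $16$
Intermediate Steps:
$O{\left(U \right)} = 6$ ($O{\left(U \right)} = - 3 \left(\left(-1\right) 2\right) = \left(-3\right) \left(-2\right) = 6$)
$B{\left(d,W \right)} = W^{2} + 6 d$ ($B{\left(d,W \right)} = 6 d + W W = 6 d + W^{2} = W^{2} + 6 d$)
$16 + 0 B{\left(-5,4 \right)} = 16 + 0 \left(4^{2} + 6 \left(-5\right)\right) = 16 + 0 \left(16 - 30\right) = 16 + 0 \left(-14\right) = 16 + 0 = 16$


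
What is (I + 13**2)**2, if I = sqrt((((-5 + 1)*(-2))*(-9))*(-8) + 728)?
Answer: 29865 + 676*sqrt(326) ≈ 42071.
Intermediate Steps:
I = 2*sqrt(326) (I = sqrt((-4*(-2)*(-9))*(-8) + 728) = sqrt((8*(-9))*(-8) + 728) = sqrt(-72*(-8) + 728) = sqrt(576 + 728) = sqrt(1304) = 2*sqrt(326) ≈ 36.111)
(I + 13**2)**2 = (2*sqrt(326) + 13**2)**2 = (2*sqrt(326) + 169)**2 = (169 + 2*sqrt(326))**2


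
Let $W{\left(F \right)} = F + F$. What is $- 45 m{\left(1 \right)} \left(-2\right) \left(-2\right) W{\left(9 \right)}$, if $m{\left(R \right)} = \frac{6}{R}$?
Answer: $-19440$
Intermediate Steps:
$W{\left(F \right)} = 2 F$
$- 45 m{\left(1 \right)} \left(-2\right) \left(-2\right) W{\left(9 \right)} = - 45 \cdot \frac{6}{1} \left(-2\right) \left(-2\right) 2 \cdot 9 = - 45 \cdot 6 \cdot 1 \left(-2\right) \left(-2\right) 18 = - 45 \cdot 6 \left(-2\right) \left(-2\right) 18 = - 45 \left(\left(-12\right) \left(-2\right)\right) 18 = \left(-45\right) 24 \cdot 18 = \left(-1080\right) 18 = -19440$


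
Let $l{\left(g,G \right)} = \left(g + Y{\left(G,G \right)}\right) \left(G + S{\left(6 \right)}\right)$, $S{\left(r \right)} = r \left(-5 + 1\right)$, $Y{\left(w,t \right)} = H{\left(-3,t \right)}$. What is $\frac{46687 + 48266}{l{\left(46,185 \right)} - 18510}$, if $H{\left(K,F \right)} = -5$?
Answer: $- \frac{94953}{11909} \approx -7.9732$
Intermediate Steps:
$Y{\left(w,t \right)} = -5$
$S{\left(r \right)} = - 4 r$ ($S{\left(r \right)} = r \left(-4\right) = - 4 r$)
$l{\left(g,G \right)} = \left(-24 + G\right) \left(-5 + g\right)$ ($l{\left(g,G \right)} = \left(g - 5\right) \left(G - 24\right) = \left(-5 + g\right) \left(G - 24\right) = \left(-5 + g\right) \left(-24 + G\right) = \left(-24 + G\right) \left(-5 + g\right)$)
$\frac{46687 + 48266}{l{\left(46,185 \right)} - 18510} = \frac{46687 + 48266}{\left(120 - 1104 - 925 + 185 \cdot 46\right) - 18510} = \frac{94953}{\left(120 - 1104 - 925 + 8510\right) - 18510} = \frac{94953}{6601 - 18510} = \frac{94953}{-11909} = 94953 \left(- \frac{1}{11909}\right) = - \frac{94953}{11909}$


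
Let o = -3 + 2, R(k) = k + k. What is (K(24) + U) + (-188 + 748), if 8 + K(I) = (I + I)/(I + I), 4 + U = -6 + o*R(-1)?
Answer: 545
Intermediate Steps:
R(k) = 2*k
o = -1
U = -8 (U = -4 + (-6 - 2*(-1)) = -4 + (-6 - 1*(-2)) = -4 + (-6 + 2) = -4 - 4 = -8)
K(I) = -7 (K(I) = -8 + (I + I)/(I + I) = -8 + (2*I)/((2*I)) = -8 + (2*I)*(1/(2*I)) = -8 + 1 = -7)
(K(24) + U) + (-188 + 748) = (-7 - 8) + (-188 + 748) = -15 + 560 = 545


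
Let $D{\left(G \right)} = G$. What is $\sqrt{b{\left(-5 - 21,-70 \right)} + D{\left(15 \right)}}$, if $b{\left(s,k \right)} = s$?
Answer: $i \sqrt{11} \approx 3.3166 i$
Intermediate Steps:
$\sqrt{b{\left(-5 - 21,-70 \right)} + D{\left(15 \right)}} = \sqrt{\left(-5 - 21\right) + 15} = \sqrt{-26 + 15} = \sqrt{-11} = i \sqrt{11}$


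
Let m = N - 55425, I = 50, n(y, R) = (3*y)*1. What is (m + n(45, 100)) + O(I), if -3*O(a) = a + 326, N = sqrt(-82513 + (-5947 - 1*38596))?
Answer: -166246/3 + 4*I*sqrt(7941) ≈ -55415.0 + 356.45*I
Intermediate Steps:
n(y, R) = 3*y
N = 4*I*sqrt(7941) (N = sqrt(-82513 + (-5947 - 38596)) = sqrt(-82513 - 44543) = sqrt(-127056) = 4*I*sqrt(7941) ≈ 356.45*I)
O(a) = -326/3 - a/3 (O(a) = -(a + 326)/3 = -(326 + a)/3 = -326/3 - a/3)
m = -55425 + 4*I*sqrt(7941) (m = 4*I*sqrt(7941) - 55425 = -55425 + 4*I*sqrt(7941) ≈ -55425.0 + 356.45*I)
(m + n(45, 100)) + O(I) = ((-55425 + 4*I*sqrt(7941)) + 3*45) + (-326/3 - 1/3*50) = ((-55425 + 4*I*sqrt(7941)) + 135) + (-326/3 - 50/3) = (-55290 + 4*I*sqrt(7941)) - 376/3 = -166246/3 + 4*I*sqrt(7941)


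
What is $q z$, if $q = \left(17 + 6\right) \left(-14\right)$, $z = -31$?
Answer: $9982$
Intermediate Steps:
$q = -322$ ($q = 23 \left(-14\right) = -322$)
$q z = \left(-322\right) \left(-31\right) = 9982$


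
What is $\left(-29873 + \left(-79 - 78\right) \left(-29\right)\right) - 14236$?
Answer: $-39556$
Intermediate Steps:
$\left(-29873 + \left(-79 - 78\right) \left(-29\right)\right) - 14236 = \left(-29873 - -4553\right) - 14236 = \left(-29873 + 4553\right) - 14236 = -25320 - 14236 = -39556$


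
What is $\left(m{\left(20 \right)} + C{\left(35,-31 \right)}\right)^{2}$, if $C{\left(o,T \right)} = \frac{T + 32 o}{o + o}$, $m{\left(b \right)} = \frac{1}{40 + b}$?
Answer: $\frac{42784681}{176400} \approx 242.54$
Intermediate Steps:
$C{\left(o,T \right)} = \frac{T + 32 o}{2 o}$
$\left(m{\left(20 \right)} + C{\left(35,-31 \right)}\right)^{2} = \left(\frac{1}{40 + 20} + \left(16 + \frac{1}{2} \left(-31\right) \frac{1}{35}\right)\right)^{2} = \left(\frac{1}{60} + \left(16 + \frac{1}{2} \left(-31\right) \frac{1}{35}\right)\right)^{2} = \left(\frac{1}{60} + \left(16 - \frac{31}{70}\right)\right)^{2} = \left(\frac{1}{60} + \frac{1089}{70}\right)^{2} = \left(\frac{6541}{420}\right)^{2} = \frac{42784681}{176400}$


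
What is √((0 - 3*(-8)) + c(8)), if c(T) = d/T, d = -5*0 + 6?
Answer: 3*√11/2 ≈ 4.9749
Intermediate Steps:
d = 6 (d = 0 + 6 = 6)
c(T) = 6/T
√((0 - 3*(-8)) + c(8)) = √((0 - 3*(-8)) + 6/8) = √((0 + 24) + 6*(⅛)) = √(24 + ¾) = √(99/4) = 3*√11/2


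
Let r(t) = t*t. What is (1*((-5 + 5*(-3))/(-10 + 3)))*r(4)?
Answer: 320/7 ≈ 45.714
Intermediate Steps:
r(t) = t²
(1*((-5 + 5*(-3))/(-10 + 3)))*r(4) = (1*((-5 + 5*(-3))/(-10 + 3)))*4² = (1*((-5 - 15)/(-7)))*16 = (1*(-20*(-⅐)))*16 = (1*(20/7))*16 = (20/7)*16 = 320/7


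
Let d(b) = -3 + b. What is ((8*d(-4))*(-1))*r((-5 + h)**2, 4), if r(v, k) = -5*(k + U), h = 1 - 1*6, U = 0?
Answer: -1120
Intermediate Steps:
h = -5 (h = 1 - 6 = -5)
r(v, k) = -5*k (r(v, k) = -5*(k + 0) = -5*k)
((8*d(-4))*(-1))*r((-5 + h)**2, 4) = ((8*(-3 - 4))*(-1))*(-5*4) = ((8*(-7))*(-1))*(-20) = -56*(-1)*(-20) = 56*(-20) = -1120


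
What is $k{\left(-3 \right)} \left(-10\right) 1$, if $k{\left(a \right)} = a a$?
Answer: $-90$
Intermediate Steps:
$k{\left(a \right)} = a^{2}$
$k{\left(-3 \right)} \left(-10\right) 1 = \left(-3\right)^{2} \left(-10\right) 1 = 9 \left(-10\right) 1 = \left(-90\right) 1 = -90$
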